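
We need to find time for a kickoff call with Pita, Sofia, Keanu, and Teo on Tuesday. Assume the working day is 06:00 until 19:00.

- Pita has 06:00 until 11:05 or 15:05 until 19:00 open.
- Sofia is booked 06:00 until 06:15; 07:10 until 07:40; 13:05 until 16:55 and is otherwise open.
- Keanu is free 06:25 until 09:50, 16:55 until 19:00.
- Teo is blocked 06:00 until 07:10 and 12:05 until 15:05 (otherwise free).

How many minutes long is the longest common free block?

Pita free: 06:00-11:05, 15:05-19:00.
Sofia free: 06:15-07:10, 07:40-13:05, 16:55-19:00 (invert busy blocks within the working day).
Keanu free: 06:25-09:50, 16:55-19:00.
Teo free: 07:10-12:05, 15:05-19:00 (invert busy blocks within the working day).
Pita ∩ Sofia: 06:15-07:10, 07:40-11:05, 16:55-19:00.
Pita ∩ Sofia ∩ Keanu: 06:25-07:10, 07:40-09:50, 16:55-19:00.
Pita ∩ Sofia ∩ Keanu ∩ Teo: 07:40-09:50, 16:55-19:00.
So the common availability across everyone is 07:40-09:50, 16:55-19:00.
The longest is 07:40-09:50 at 130 minutes.

130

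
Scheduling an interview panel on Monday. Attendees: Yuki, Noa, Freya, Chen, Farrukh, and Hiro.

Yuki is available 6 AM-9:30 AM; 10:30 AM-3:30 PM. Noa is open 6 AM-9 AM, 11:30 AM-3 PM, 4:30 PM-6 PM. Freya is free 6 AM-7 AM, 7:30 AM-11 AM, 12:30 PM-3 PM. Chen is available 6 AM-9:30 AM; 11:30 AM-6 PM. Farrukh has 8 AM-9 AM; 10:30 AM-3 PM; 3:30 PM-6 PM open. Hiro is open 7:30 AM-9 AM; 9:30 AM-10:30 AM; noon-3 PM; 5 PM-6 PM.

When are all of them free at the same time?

08:00-09:00, 12:30-15:00

Yuki ∩ Noa: 06:00-09:00, 11:30-15:00.
Yuki ∩ Noa ∩ Freya: 06:00-07:00, 07:30-09:00, 12:30-15:00.
Yuki ∩ Noa ∩ Freya ∩ Chen: 06:00-07:00, 07:30-09:00, 12:30-15:00.
Yuki ∩ Noa ∩ Freya ∩ Chen ∩ Farrukh: 08:00-09:00, 12:30-15:00.
Yuki ∩ Noa ∩ Freya ∩ Chen ∩ Farrukh ∩ Hiro: 08:00-09:00, 12:30-15:00.
Those are the intersection windows.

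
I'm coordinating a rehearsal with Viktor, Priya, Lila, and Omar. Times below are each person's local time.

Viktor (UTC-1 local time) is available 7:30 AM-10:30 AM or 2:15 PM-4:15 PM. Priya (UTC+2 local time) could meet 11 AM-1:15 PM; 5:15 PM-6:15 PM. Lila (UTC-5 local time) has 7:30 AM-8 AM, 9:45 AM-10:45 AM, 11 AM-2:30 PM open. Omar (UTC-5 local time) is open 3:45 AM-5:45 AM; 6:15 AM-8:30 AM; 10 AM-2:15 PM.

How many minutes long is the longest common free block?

Viktor in UTC: 08:30-11:30, 15:15-17:15 (add 1h to convert from UTC-1).
Priya in UTC: 09:00-11:15, 15:15-16:15 (subtract 2h to convert from UTC+2).
Lila in UTC: 12:30-13:00, 14:45-15:45, 16:00-19:30 (add 5h to convert from UTC-5).
Omar in UTC: 08:45-10:45, 11:15-13:30, 15:00-19:15 (add 5h to convert from UTC-5).
Viktor ∩ Priya: 09:00-11:15, 15:15-16:15.
Viktor ∩ Priya ∩ Lila: 15:15-15:45, 16:00-16:15.
Viktor ∩ Priya ∩ Lila ∩ Omar: 15:15-15:45, 16:00-16:15.
The longest is 15:15-15:45 at 30 minutes.

30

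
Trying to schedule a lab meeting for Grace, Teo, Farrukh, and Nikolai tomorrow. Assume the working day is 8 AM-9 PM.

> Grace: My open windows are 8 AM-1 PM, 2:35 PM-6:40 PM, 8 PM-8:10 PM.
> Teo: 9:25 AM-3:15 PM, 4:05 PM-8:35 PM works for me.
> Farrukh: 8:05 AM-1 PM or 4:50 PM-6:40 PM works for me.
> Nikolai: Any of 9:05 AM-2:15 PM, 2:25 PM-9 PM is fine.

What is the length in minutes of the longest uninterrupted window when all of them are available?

215

Grace ∩ Teo: 09:25-13:00, 14:35-15:15, 16:05-18:40, 20:00-20:10.
Grace ∩ Teo ∩ Farrukh: 09:25-13:00, 16:50-18:40.
Grace ∩ Teo ∩ Farrukh ∩ Nikolai: 09:25-13:00, 16:50-18:40.
The longest is 09:25-13:00 at 215 minutes.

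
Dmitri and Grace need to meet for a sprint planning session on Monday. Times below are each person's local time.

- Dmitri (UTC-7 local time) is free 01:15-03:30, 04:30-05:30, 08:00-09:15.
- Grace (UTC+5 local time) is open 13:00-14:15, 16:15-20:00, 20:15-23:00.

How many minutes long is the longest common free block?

60

Dmitri in UTC: 08:15-10:30, 11:30-12:30, 15:00-16:15 (add 7h to convert from UTC-7).
Grace in UTC: 08:00-09:15, 11:15-15:00, 15:15-18:00 (subtract 5h to convert from UTC+5).
Dmitri ∩ Grace: 08:15-09:15, 11:30-12:30, 15:15-16:15.
The longest is 08:15-09:15 at 60 minutes.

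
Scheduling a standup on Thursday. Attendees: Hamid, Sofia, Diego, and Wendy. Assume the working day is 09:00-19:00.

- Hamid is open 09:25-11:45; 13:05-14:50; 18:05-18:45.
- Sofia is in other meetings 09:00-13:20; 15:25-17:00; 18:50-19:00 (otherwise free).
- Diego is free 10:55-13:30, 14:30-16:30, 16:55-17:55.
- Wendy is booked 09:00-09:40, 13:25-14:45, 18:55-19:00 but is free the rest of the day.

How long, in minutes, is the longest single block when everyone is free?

5

Hamid free: 09:25-11:45, 13:05-14:50, 18:05-18:45.
Sofia free: 13:20-15:25, 17:00-18:50 (invert busy blocks within the working day).
Diego free: 10:55-13:30, 14:30-16:30, 16:55-17:55.
Wendy free: 09:40-13:25, 14:45-18:55 (invert busy blocks within the working day).
Hamid ∩ Sofia: 13:20-14:50, 18:05-18:45.
Hamid ∩ Sofia ∩ Diego: 13:20-13:30, 14:30-14:50.
Hamid ∩ Sofia ∩ Diego ∩ Wendy: 13:20-13:25, 14:45-14:50.
The longest is 13:20-13:25 at 5 minutes.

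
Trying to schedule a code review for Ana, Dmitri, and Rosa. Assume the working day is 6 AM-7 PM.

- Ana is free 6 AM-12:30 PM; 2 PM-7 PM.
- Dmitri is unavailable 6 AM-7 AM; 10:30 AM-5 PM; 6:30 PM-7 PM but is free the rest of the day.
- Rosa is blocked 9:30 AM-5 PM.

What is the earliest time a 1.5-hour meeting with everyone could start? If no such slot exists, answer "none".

07:00

Ana free: 06:00-12:30, 14:00-19:00.
Dmitri free: 07:00-10:30, 17:00-18:30 (invert busy blocks within the working day).
Rosa free: 06:00-09:30, 17:00-19:00 (invert busy blocks within the working day).
Ana ∩ Dmitri: 07:00-10:30, 17:00-18:30.
Ana ∩ Dmitri ∩ Rosa: 07:00-09:30, 17:00-18:30.
The first common window of at least 90 minutes is 07:00-09:30, so the earliest start is 07:00.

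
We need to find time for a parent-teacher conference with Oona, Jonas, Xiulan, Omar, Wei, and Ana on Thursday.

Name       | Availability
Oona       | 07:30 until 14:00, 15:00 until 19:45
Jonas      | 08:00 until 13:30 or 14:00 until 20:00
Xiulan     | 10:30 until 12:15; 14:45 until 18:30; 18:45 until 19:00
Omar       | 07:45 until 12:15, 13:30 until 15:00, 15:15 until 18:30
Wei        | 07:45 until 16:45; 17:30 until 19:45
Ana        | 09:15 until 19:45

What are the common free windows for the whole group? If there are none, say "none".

Oona ∩ Jonas: 08:00-13:30, 15:00-19:45.
Oona ∩ Jonas ∩ Xiulan: 10:30-12:15, 15:00-18:30, 18:45-19:00.
Oona ∩ Jonas ∩ Xiulan ∩ Omar: 10:30-12:15, 15:15-18:30.
Oona ∩ Jonas ∩ Xiulan ∩ Omar ∩ Wei: 10:30-12:15, 15:15-16:45, 17:30-18:30.
Oona ∩ Jonas ∩ Xiulan ∩ Omar ∩ Wei ∩ Ana: 10:30-12:15, 15:15-16:45, 17:30-18:30.
So the common availability across everyone is 10:30-12:15, 15:15-16:45, 17:30-18:30.

10:30-12:15, 15:15-16:45, 17:30-18:30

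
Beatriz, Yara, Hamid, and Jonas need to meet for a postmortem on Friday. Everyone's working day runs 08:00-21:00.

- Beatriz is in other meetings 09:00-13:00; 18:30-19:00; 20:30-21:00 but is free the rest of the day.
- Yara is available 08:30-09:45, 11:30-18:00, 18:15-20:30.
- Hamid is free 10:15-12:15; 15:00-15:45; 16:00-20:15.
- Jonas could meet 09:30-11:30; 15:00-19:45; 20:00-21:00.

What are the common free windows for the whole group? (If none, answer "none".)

15:00-15:45, 16:00-18:00, 18:15-18:30, 19:00-19:45, 20:00-20:15

Beatriz free: 08:00-09:00, 13:00-18:30, 19:00-20:30 (invert busy blocks within the working day).
Yara free: 08:30-09:45, 11:30-18:00, 18:15-20:30.
Hamid free: 10:15-12:15, 15:00-15:45, 16:00-20:15.
Jonas free: 09:30-11:30, 15:00-19:45, 20:00-21:00.
Beatriz ∩ Yara: 08:30-09:00, 13:00-18:00, 18:15-18:30, 19:00-20:30.
Beatriz ∩ Yara ∩ Hamid: 15:00-15:45, 16:00-18:00, 18:15-18:30, 19:00-20:15.
Beatriz ∩ Yara ∩ Hamid ∩ Jonas: 15:00-15:45, 16:00-18:00, 18:15-18:30, 19:00-19:45, 20:00-20:15.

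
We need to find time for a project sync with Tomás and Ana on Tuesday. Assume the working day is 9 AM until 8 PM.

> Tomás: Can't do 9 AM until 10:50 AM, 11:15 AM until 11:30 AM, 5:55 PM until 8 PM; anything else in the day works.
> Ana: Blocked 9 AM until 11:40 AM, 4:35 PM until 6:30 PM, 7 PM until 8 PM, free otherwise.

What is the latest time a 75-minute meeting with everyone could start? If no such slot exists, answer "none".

15:20

Tomás free: 10:50-11:15, 11:30-17:55 (invert busy blocks within the working day).
Ana free: 11:40-16:35, 18:30-19:00 (invert busy blocks within the working day).
Tomás ∩ Ana: 11:40-16:35.
Those are the intersection windows.
The last common window of at least 75 minutes is 11:40-16:35; a 75-minute meeting can start as late as 15:20 and still end by 16:35.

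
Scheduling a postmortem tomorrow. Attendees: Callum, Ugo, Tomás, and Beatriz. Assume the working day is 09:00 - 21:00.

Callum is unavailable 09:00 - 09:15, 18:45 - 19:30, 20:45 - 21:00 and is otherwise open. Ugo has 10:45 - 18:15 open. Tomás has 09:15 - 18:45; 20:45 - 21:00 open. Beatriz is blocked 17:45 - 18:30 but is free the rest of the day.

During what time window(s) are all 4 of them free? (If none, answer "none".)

Callum free: 09:15-18:45, 19:30-20:45 (invert busy blocks within the working day).
Ugo free: 10:45-18:15.
Tomás free: 09:15-18:45, 20:45-21:00.
Beatriz free: 09:00-17:45, 18:30-21:00 (invert busy blocks within the working day).
Callum ∩ Ugo: 10:45-18:15.
Callum ∩ Ugo ∩ Tomás: 10:45-18:15.
Callum ∩ Ugo ∩ Tomás ∩ Beatriz: 10:45-17:45.
So the common availability across everyone is 10:45-17:45.

10:45-17:45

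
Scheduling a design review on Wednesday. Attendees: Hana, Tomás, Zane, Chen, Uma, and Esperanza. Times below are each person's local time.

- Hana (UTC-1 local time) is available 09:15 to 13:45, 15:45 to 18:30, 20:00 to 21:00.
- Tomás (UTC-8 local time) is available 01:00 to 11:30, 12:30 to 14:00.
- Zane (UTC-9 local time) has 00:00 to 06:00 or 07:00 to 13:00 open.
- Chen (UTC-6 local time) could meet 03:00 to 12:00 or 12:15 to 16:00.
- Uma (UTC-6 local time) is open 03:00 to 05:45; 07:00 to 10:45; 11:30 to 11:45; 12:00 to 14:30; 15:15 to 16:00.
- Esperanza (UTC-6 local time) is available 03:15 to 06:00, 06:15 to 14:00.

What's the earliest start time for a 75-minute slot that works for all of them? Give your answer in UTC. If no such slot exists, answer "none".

10:15

Hana in UTC: 10:15-14:45, 16:45-19:30, 21:00-22:00 (add 1h to convert from UTC-1).
Tomás in UTC: 09:00-19:30, 20:30-22:00 (add 8h to convert from UTC-8).
Zane in UTC: 09:00-15:00, 16:00-22:00 (add 9h to convert from UTC-9).
Chen in UTC: 09:00-18:00, 18:15-22:00 (add 6h to convert from UTC-6).
Uma in UTC: 09:00-11:45, 13:00-16:45, 17:30-17:45, 18:00-20:30, 21:15-22:00 (add 6h to convert from UTC-6).
Esperanza in UTC: 09:15-12:00, 12:15-20:00 (add 6h to convert from UTC-6).
Hana ∩ Tomás: 10:15-14:45, 16:45-19:30, 21:00-22:00.
Hana ∩ Tomás ∩ Zane: 10:15-14:45, 16:45-19:30, 21:00-22:00.
Hana ∩ Tomás ∩ Zane ∩ Chen: 10:15-14:45, 16:45-18:00, 18:15-19:30, 21:00-22:00.
Hana ∩ Tomás ∩ Zane ∩ Chen ∩ Uma: 10:15-11:45, 13:00-14:45, 17:30-17:45, 18:15-19:30, 21:15-22:00.
Hana ∩ Tomás ∩ Zane ∩ Chen ∩ Uma ∩ Esperanza: 10:15-11:45, 13:00-14:45, 17:30-17:45, 18:15-19:30.
Those are the intersection windows.
The first common window of at least 75 minutes is 10:15-11:45, so the earliest start is 10:15.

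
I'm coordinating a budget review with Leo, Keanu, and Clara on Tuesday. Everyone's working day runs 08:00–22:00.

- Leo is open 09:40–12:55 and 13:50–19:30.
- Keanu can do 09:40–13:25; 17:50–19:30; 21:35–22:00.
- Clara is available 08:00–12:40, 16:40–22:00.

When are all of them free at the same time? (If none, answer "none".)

09:40-12:40, 17:50-19:30

Leo ∩ Keanu: 09:40-12:55, 17:50-19:30.
Leo ∩ Keanu ∩ Clara: 09:40-12:40, 17:50-19:30.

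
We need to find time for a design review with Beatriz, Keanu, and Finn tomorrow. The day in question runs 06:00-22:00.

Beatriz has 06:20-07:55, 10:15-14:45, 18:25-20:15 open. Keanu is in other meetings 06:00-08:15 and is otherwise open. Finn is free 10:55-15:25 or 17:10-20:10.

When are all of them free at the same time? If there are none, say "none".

Beatriz free: 06:20-07:55, 10:15-14:45, 18:25-20:15.
Keanu free: 08:15-22:00 (invert busy blocks within the working day).
Finn free: 10:55-15:25, 17:10-20:10.
Beatriz ∩ Keanu: 10:15-14:45, 18:25-20:15.
Beatriz ∩ Keanu ∩ Finn: 10:55-14:45, 18:25-20:10.
So the common availability across everyone is 10:55-14:45, 18:25-20:10.

10:55-14:45, 18:25-20:10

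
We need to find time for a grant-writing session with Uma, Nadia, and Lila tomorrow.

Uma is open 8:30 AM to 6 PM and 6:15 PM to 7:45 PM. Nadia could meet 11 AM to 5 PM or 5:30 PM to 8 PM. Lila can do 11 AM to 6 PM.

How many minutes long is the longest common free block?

360

Uma ∩ Nadia: 11:00-17:00, 17:30-18:00, 18:15-19:45.
Uma ∩ Nadia ∩ Lila: 11:00-17:00, 17:30-18:00.
The longest is 11:00-17:00 at 360 minutes.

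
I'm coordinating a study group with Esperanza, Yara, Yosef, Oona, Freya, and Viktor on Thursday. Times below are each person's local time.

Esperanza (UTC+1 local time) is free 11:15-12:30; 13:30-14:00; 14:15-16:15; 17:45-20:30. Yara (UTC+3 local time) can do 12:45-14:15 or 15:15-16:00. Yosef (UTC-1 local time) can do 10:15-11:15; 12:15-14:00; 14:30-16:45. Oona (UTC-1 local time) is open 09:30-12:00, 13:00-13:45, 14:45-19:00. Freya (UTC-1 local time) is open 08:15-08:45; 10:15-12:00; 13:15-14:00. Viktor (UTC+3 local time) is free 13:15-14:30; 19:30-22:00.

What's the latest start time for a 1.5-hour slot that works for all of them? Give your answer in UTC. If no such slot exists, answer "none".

Esperanza in UTC: 10:15-11:30, 12:30-13:00, 13:15-15:15, 16:45-19:30 (subtract 1h to convert from UTC+1).
Yara in UTC: 09:45-11:15, 12:15-13:00 (subtract 3h to convert from UTC+3).
Yosef in UTC: 11:15-12:15, 13:15-15:00, 15:30-17:45 (add 1h to convert from UTC-1).
Oona in UTC: 10:30-13:00, 14:00-14:45, 15:45-20:00 (add 1h to convert from UTC-1).
Freya in UTC: 09:15-09:45, 11:15-13:00, 14:15-15:00 (add 1h to convert from UTC-1).
Viktor in UTC: 10:15-11:30, 16:30-19:00 (subtract 3h to convert from UTC+3).
Esperanza ∩ Yara: 10:15-11:15, 12:30-13:00.
Esperanza ∩ Yara ∩ Yosef: ∅.
Esperanza ∩ Yara ∩ Yosef ∩ Oona: ∅.
Esperanza ∩ Yara ∩ Yosef ∩ Oona ∩ Freya: ∅.
Esperanza ∩ Yara ∩ Yosef ∩ Oona ∩ Freya ∩ Viktor: ∅.
There is no time when everyone is free.
No common window is at least 90 minutes long.

none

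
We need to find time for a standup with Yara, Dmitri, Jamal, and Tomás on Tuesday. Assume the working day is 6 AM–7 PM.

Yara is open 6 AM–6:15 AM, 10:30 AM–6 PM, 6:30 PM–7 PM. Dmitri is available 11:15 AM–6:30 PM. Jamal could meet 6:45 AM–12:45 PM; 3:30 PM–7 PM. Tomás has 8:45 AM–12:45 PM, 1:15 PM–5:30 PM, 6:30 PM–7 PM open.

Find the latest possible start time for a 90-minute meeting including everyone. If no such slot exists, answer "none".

16:00

Yara ∩ Dmitri: 11:15-18:00.
Yara ∩ Dmitri ∩ Jamal: 11:15-12:45, 15:30-18:00.
Yara ∩ Dmitri ∩ Jamal ∩ Tomás: 11:15-12:45, 15:30-17:30.
The last common window of at least 90 minutes is 15:30-17:30; a 90-minute meeting can start as late as 16:00 and still end by 17:30.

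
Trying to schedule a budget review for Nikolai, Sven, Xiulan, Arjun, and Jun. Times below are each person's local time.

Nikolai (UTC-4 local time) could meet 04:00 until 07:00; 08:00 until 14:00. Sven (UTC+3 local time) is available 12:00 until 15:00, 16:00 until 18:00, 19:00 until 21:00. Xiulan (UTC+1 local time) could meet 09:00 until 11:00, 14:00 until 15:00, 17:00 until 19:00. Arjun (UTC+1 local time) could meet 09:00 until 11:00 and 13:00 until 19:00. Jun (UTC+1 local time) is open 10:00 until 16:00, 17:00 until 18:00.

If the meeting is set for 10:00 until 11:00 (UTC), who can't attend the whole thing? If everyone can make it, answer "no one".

Arjun, Xiulan

Nikolai in UTC: 08:00-11:00, 12:00-18:00 (add 4h to convert from UTC-4).
Sven in UTC: 09:00-12:00, 13:00-15:00, 16:00-18:00 (subtract 3h to convert from UTC+3).
Xiulan in UTC: 08:00-10:00, 13:00-14:00, 16:00-18:00 (subtract 1h to convert from UTC+1).
Arjun in UTC: 08:00-10:00, 12:00-18:00 (subtract 1h to convert from UTC+1).
Jun in UTC: 09:00-15:00, 16:00-17:00 (subtract 1h to convert from UTC+1).
Nikolai: free for 10:00-11:00. Sven: free for 10:00-11:00. Xiulan: not fully free for 10:00-11:00. Arjun: not fully free for 10:00-11:00. Jun: free for 10:00-11:00.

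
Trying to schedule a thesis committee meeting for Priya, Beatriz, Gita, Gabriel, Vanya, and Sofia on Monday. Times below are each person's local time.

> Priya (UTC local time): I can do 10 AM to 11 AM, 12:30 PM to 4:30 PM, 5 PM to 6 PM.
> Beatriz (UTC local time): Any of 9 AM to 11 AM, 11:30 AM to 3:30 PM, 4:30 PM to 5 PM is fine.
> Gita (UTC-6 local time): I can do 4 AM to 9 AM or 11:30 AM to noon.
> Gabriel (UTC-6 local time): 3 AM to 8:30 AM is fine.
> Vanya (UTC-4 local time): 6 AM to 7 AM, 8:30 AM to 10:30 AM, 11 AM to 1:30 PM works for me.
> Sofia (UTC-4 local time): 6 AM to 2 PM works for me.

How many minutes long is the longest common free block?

Priya in UTC: 10:00-11:00, 12:30-16:30, 17:00-18:00.
Beatriz in UTC: 09:00-11:00, 11:30-15:30, 16:30-17:00.
Gita in UTC: 10:00-15:00, 17:30-18:00 (add 6h to convert from UTC-6).
Gabriel in UTC: 09:00-14:30 (add 6h to convert from UTC-6).
Vanya in UTC: 10:00-11:00, 12:30-14:30, 15:00-17:30 (add 4h to convert from UTC-4).
Sofia in UTC: 10:00-18:00 (add 4h to convert from UTC-4).
Priya ∩ Beatriz: 10:00-11:00, 12:30-15:30.
Priya ∩ Beatriz ∩ Gita: 10:00-11:00, 12:30-15:00.
Priya ∩ Beatriz ∩ Gita ∩ Gabriel: 10:00-11:00, 12:30-14:30.
Priya ∩ Beatriz ∩ Gita ∩ Gabriel ∩ Vanya: 10:00-11:00, 12:30-14:30.
Priya ∩ Beatriz ∩ Gita ∩ Gabriel ∩ Vanya ∩ Sofia: 10:00-11:00, 12:30-14:30.
The longest is 12:30-14:30 at 120 minutes.

120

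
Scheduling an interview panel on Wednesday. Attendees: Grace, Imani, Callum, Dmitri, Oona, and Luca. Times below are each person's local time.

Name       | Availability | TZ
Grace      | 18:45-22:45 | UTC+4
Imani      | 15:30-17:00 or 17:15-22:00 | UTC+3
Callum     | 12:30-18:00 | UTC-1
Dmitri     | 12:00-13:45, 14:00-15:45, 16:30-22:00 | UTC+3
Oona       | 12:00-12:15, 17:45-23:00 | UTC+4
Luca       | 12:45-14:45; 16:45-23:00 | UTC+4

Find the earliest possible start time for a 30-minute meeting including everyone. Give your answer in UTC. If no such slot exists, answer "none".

14:45

Grace in UTC: 14:45-18:45 (subtract 4h to convert from UTC+4).
Imani in UTC: 12:30-14:00, 14:15-19:00 (subtract 3h to convert from UTC+3).
Callum in UTC: 13:30-19:00 (add 1h to convert from UTC-1).
Dmitri in UTC: 09:00-10:45, 11:00-12:45, 13:30-19:00 (subtract 3h to convert from UTC+3).
Oona in UTC: 08:00-08:15, 13:45-19:00 (subtract 4h to convert from UTC+4).
Luca in UTC: 08:45-10:45, 12:45-19:00 (subtract 4h to convert from UTC+4).
Grace ∩ Imani: 14:45-18:45.
Grace ∩ Imani ∩ Callum: 14:45-18:45.
Grace ∩ Imani ∩ Callum ∩ Dmitri: 14:45-18:45.
Grace ∩ Imani ∩ Callum ∩ Dmitri ∩ Oona: 14:45-18:45.
Grace ∩ Imani ∩ Callum ∩ Dmitri ∩ Oona ∩ Luca: 14:45-18:45.
Those are the intersection windows.
The first common window of at least 30 minutes is 14:45-18:45, so the earliest start is 14:45.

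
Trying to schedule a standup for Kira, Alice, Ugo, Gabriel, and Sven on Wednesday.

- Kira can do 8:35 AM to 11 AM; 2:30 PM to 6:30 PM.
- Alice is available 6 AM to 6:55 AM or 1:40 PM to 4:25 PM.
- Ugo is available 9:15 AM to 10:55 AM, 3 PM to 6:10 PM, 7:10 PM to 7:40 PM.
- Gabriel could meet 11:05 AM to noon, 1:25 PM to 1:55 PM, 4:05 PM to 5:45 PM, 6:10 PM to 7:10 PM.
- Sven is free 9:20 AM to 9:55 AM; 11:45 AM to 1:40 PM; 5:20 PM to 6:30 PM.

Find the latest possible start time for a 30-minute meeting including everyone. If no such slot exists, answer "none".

Kira ∩ Alice: 14:30-16:25.
Kira ∩ Alice ∩ Ugo: 15:00-16:25.
Kira ∩ Alice ∩ Ugo ∩ Gabriel: 16:05-16:25.
Kira ∩ Alice ∩ Ugo ∩ Gabriel ∩ Sven: ∅.
There is no time when everyone is free.
No common window is at least 30 minutes long.

none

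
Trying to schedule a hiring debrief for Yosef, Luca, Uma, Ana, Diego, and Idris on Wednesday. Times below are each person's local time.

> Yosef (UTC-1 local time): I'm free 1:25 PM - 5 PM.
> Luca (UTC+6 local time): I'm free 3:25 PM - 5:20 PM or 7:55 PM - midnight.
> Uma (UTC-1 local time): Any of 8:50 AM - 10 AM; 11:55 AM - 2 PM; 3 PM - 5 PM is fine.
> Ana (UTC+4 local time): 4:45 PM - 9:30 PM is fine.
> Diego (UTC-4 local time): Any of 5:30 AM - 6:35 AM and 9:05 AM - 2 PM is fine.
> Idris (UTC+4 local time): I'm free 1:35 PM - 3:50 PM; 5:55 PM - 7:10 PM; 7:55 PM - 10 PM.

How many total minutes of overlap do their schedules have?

125

Yosef in UTC: 14:25-18:00 (add 1h to convert from UTC-1).
Luca in UTC: 09:25-11:20, 13:55-18:00 (subtract 6h to convert from UTC+6).
Uma in UTC: 09:50-11:00, 12:55-15:00, 16:00-18:00 (add 1h to convert from UTC-1).
Ana in UTC: 12:45-17:30 (subtract 4h to convert from UTC+4).
Diego in UTC: 09:30-10:35, 13:05-18:00 (add 4h to convert from UTC-4).
Idris in UTC: 09:35-11:50, 13:55-15:10, 15:55-18:00 (subtract 4h to convert from UTC+4).
Yosef ∩ Luca: 14:25-18:00.
Yosef ∩ Luca ∩ Uma: 14:25-15:00, 16:00-18:00.
Yosef ∩ Luca ∩ Uma ∩ Ana: 14:25-15:00, 16:00-17:30.
Yosef ∩ Luca ∩ Uma ∩ Ana ∩ Diego: 14:25-15:00, 16:00-17:30.
Yosef ∩ Luca ∩ Uma ∩ Ana ∩ Diego ∩ Idris: 14:25-15:00, 16:00-17:30.
Summing the common windows: 35 + 90 = 125 minutes.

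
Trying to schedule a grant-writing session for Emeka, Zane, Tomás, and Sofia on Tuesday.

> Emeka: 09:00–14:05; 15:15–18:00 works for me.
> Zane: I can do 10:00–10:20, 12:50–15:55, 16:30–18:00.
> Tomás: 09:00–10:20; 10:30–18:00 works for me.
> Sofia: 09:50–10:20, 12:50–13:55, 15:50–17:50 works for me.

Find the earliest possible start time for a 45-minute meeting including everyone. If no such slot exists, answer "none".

12:50

Emeka ∩ Zane: 10:00-10:20, 12:50-14:05, 15:15-15:55, 16:30-18:00.
Emeka ∩ Zane ∩ Tomás: 10:00-10:20, 12:50-14:05, 15:15-15:55, 16:30-18:00.
Emeka ∩ Zane ∩ Tomás ∩ Sofia: 10:00-10:20, 12:50-13:55, 15:50-15:55, 16:30-17:50.
So the common availability across everyone is 10:00-10:20, 12:50-13:55, 15:50-15:55, 16:30-17:50.
The first common window of at least 45 minutes is 12:50-13:55, so the earliest start is 12:50.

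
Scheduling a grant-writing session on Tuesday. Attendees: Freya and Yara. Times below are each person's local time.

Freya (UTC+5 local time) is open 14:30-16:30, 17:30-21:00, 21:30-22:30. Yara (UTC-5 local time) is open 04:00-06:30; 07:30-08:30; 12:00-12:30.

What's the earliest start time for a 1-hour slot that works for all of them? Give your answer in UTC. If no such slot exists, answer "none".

09:30

Freya in UTC: 09:30-11:30, 12:30-16:00, 16:30-17:30 (subtract 5h to convert from UTC+5).
Yara in UTC: 09:00-11:30, 12:30-13:30, 17:00-17:30 (add 5h to convert from UTC-5).
Freya ∩ Yara: 09:30-11:30, 12:30-13:30, 17:00-17:30.
Those are the intersection windows.
The first common window of at least 60 minutes is 09:30-11:30, so the earliest start is 09:30.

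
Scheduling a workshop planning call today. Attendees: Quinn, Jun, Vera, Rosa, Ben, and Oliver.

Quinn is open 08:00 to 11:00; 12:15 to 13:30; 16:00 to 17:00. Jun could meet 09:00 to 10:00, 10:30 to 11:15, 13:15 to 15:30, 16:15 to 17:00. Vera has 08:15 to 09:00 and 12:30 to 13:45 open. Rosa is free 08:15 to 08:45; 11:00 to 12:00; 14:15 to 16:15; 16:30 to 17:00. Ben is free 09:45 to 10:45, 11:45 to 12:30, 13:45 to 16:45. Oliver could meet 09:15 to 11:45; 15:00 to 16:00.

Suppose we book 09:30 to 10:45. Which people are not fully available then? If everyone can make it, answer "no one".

Quinn: free for 09:30-10:45. Jun: not fully free for 09:30-10:45. Vera: not fully free for 09:30-10:45. Rosa: not fully free for 09:30-10:45. Ben: not fully free for 09:30-10:45. Oliver: free for 09:30-10:45.

Ben, Jun, Rosa, Vera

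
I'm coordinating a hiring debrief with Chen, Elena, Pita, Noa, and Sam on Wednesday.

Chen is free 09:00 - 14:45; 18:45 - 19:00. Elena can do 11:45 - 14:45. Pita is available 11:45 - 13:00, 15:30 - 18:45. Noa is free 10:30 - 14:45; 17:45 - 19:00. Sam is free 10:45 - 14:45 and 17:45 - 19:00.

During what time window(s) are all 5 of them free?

Chen ∩ Elena: 11:45-14:45.
Chen ∩ Elena ∩ Pita: 11:45-13:00.
Chen ∩ Elena ∩ Pita ∩ Noa: 11:45-13:00.
Chen ∩ Elena ∩ Pita ∩ Noa ∩ Sam: 11:45-13:00.

11:45-13:00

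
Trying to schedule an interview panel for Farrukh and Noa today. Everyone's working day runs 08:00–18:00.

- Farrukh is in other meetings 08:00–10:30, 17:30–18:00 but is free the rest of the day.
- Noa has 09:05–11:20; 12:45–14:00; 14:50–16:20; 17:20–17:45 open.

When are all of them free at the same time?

10:30-11:20, 12:45-14:00, 14:50-16:20, 17:20-17:30

Farrukh free: 10:30-17:30 (invert busy blocks within the working day).
Noa free: 09:05-11:20, 12:45-14:00, 14:50-16:20, 17:20-17:45.
Farrukh ∩ Noa: 10:30-11:20, 12:45-14:00, 14:50-16:20, 17:20-17:30.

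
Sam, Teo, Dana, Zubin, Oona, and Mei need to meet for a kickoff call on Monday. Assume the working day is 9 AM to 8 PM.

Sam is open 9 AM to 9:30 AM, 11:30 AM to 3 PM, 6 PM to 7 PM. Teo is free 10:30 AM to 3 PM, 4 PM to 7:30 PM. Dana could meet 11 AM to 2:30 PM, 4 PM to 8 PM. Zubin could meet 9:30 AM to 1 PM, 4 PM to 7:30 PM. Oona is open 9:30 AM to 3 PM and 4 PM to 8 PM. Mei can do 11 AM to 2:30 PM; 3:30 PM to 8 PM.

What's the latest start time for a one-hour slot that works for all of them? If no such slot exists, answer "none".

18:00

Sam ∩ Teo: 11:30-15:00, 18:00-19:00.
Sam ∩ Teo ∩ Dana: 11:30-14:30, 18:00-19:00.
Sam ∩ Teo ∩ Dana ∩ Zubin: 11:30-13:00, 18:00-19:00.
Sam ∩ Teo ∩ Dana ∩ Zubin ∩ Oona: 11:30-13:00, 18:00-19:00.
Sam ∩ Teo ∩ Dana ∩ Zubin ∩ Oona ∩ Mei: 11:30-13:00, 18:00-19:00.
The last common window of at least 60 minutes is 18:00-19:00; a 60-minute meeting can start as late as 18:00 and still end by 19:00.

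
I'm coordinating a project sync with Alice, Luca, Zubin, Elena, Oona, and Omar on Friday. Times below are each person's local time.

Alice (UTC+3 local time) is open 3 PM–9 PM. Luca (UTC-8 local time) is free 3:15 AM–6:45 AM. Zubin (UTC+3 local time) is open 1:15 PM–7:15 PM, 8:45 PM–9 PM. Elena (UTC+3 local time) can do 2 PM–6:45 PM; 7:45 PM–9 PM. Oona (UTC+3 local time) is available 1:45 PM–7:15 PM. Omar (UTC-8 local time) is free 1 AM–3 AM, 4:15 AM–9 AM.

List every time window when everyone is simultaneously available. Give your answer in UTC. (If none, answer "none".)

12:15-14:45

Alice in UTC: 12:00-18:00 (subtract 3h to convert from UTC+3).
Luca in UTC: 11:15-14:45 (add 8h to convert from UTC-8).
Zubin in UTC: 10:15-16:15, 17:45-18:00 (subtract 3h to convert from UTC+3).
Elena in UTC: 11:00-15:45, 16:45-18:00 (subtract 3h to convert from UTC+3).
Oona in UTC: 10:45-16:15 (subtract 3h to convert from UTC+3).
Omar in UTC: 09:00-11:00, 12:15-17:00 (add 8h to convert from UTC-8).
Alice ∩ Luca: 12:00-14:45.
Alice ∩ Luca ∩ Zubin: 12:00-14:45.
Alice ∩ Luca ∩ Zubin ∩ Elena: 12:00-14:45.
Alice ∩ Luca ∩ Zubin ∩ Elena ∩ Oona: 12:00-14:45.
Alice ∩ Luca ∩ Zubin ∩ Elena ∩ Oona ∩ Omar: 12:15-14:45.
Those are the intersection windows.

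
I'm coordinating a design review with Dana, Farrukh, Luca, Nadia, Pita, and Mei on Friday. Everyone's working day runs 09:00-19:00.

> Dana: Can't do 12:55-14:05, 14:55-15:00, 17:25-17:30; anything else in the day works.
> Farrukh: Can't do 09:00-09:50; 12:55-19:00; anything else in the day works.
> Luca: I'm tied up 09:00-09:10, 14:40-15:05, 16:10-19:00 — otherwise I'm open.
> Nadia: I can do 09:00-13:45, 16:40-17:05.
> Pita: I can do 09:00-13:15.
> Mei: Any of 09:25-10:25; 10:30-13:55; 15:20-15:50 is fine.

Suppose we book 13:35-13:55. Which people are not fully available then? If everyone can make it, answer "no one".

Dana free: 09:00-12:55, 14:05-14:55, 15:00-17:25, 17:30-19:00 (invert busy blocks within the working day).
Farrukh free: 09:50-12:55 (invert busy blocks within the working day).
Luca free: 09:10-14:40, 15:05-16:10 (invert busy blocks within the working day).
Nadia free: 09:00-13:45, 16:40-17:05.
Pita free: 09:00-13:15.
Mei free: 09:25-10:25, 10:30-13:55, 15:20-15:50.
Dana: not fully free for 13:35-13:55. Farrukh: not fully free for 13:35-13:55. Luca: free for 13:35-13:55. Nadia: not fully free for 13:35-13:55. Pita: not fully free for 13:35-13:55. Mei: free for 13:35-13:55.

Dana, Farrukh, Nadia, Pita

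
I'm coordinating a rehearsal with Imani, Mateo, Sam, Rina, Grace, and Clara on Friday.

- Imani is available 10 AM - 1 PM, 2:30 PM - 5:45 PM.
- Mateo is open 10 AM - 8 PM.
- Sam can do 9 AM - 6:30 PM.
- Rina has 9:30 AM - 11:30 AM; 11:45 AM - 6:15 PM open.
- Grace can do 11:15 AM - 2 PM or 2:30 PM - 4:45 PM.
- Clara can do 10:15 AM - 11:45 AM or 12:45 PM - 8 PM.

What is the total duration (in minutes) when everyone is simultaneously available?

Imani ∩ Mateo: 10:00-13:00, 14:30-17:45.
Imani ∩ Mateo ∩ Sam: 10:00-13:00, 14:30-17:45.
Imani ∩ Mateo ∩ Sam ∩ Rina: 10:00-11:30, 11:45-13:00, 14:30-17:45.
Imani ∩ Mateo ∩ Sam ∩ Rina ∩ Grace: 11:15-11:30, 11:45-13:00, 14:30-16:45.
Imani ∩ Mateo ∩ Sam ∩ Rina ∩ Grace ∩ Clara: 11:15-11:30, 12:45-13:00, 14:30-16:45.
Those are the intersection windows.
Summing the common windows: 15 + 15 + 135 = 165 minutes.

165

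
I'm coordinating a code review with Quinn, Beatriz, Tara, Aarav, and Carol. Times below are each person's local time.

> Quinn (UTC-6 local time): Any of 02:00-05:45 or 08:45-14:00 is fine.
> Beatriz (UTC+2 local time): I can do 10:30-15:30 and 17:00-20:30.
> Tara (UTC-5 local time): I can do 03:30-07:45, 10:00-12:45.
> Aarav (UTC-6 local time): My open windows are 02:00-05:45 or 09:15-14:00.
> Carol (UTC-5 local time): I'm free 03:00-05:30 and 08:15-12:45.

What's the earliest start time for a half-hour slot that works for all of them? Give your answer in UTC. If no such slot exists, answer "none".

08:30

Quinn in UTC: 08:00-11:45, 14:45-20:00 (add 6h to convert from UTC-6).
Beatriz in UTC: 08:30-13:30, 15:00-18:30 (subtract 2h to convert from UTC+2).
Tara in UTC: 08:30-12:45, 15:00-17:45 (add 5h to convert from UTC-5).
Aarav in UTC: 08:00-11:45, 15:15-20:00 (add 6h to convert from UTC-6).
Carol in UTC: 08:00-10:30, 13:15-17:45 (add 5h to convert from UTC-5).
Quinn ∩ Beatriz: 08:30-11:45, 15:00-18:30.
Quinn ∩ Beatriz ∩ Tara: 08:30-11:45, 15:00-17:45.
Quinn ∩ Beatriz ∩ Tara ∩ Aarav: 08:30-11:45, 15:15-17:45.
Quinn ∩ Beatriz ∩ Tara ∩ Aarav ∩ Carol: 08:30-10:30, 15:15-17:45.
Those are the intersection windows.
The first common window of at least 30 minutes is 08:30-10:30, so the earliest start is 08:30.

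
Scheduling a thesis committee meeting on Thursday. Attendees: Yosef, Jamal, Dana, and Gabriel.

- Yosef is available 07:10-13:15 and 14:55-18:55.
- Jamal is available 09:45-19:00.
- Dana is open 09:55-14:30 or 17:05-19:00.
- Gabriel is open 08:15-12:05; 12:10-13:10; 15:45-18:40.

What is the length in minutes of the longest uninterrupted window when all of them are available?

130

Yosef ∩ Jamal: 09:45-13:15, 14:55-18:55.
Yosef ∩ Jamal ∩ Dana: 09:55-13:15, 17:05-18:55.
Yosef ∩ Jamal ∩ Dana ∩ Gabriel: 09:55-12:05, 12:10-13:10, 17:05-18:40.
The longest is 09:55-12:05 at 130 minutes.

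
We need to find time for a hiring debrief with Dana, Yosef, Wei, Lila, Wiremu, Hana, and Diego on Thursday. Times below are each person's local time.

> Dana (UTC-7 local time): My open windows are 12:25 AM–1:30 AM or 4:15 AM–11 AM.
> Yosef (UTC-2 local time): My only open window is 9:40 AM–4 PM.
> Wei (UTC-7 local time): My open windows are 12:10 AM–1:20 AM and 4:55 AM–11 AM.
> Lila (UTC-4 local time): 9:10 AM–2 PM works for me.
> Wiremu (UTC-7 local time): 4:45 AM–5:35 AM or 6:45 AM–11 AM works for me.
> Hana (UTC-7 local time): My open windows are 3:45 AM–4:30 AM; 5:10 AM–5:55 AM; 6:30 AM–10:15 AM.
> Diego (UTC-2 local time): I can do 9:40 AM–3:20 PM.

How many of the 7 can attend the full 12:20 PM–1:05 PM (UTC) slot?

4

Dana in UTC: 07:25-08:30, 11:15-18:00 (add 7h to convert from UTC-7).
Yosef in UTC: 11:40-18:00 (add 2h to convert from UTC-2).
Wei in UTC: 07:10-08:20, 11:55-18:00 (add 7h to convert from UTC-7).
Lila in UTC: 13:10-18:00 (add 4h to convert from UTC-4).
Wiremu in UTC: 11:45-12:35, 13:45-18:00 (add 7h to convert from UTC-7).
Hana in UTC: 10:45-11:30, 12:10-12:55, 13:30-17:15 (add 7h to convert from UTC-7).
Diego in UTC: 11:40-17:20 (add 2h to convert from UTC-2).
Dana, Yosef, Wei, and Diego can make the full 12:20-13:05 slot — that's 4.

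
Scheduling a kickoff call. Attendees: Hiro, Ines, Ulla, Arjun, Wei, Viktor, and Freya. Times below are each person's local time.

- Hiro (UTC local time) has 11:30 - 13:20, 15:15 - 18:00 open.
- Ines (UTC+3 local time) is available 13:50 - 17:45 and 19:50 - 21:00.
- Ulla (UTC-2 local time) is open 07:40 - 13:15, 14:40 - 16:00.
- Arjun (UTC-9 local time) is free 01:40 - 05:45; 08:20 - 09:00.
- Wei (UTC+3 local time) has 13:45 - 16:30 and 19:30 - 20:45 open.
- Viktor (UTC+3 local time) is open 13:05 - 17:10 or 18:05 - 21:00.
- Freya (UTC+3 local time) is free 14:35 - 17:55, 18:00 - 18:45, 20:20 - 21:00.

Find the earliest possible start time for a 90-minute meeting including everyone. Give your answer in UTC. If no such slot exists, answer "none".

11:35

Hiro in UTC: 11:30-13:20, 15:15-18:00.
Ines in UTC: 10:50-14:45, 16:50-18:00 (subtract 3h to convert from UTC+3).
Ulla in UTC: 09:40-15:15, 16:40-18:00 (add 2h to convert from UTC-2).
Arjun in UTC: 10:40-14:45, 17:20-18:00 (add 9h to convert from UTC-9).
Wei in UTC: 10:45-13:30, 16:30-17:45 (subtract 3h to convert from UTC+3).
Viktor in UTC: 10:05-14:10, 15:05-18:00 (subtract 3h to convert from UTC+3).
Freya in UTC: 11:35-14:55, 15:00-15:45, 17:20-18:00 (subtract 3h to convert from UTC+3).
Hiro ∩ Ines: 11:30-13:20, 16:50-18:00.
Hiro ∩ Ines ∩ Ulla: 11:30-13:20, 16:50-18:00.
Hiro ∩ Ines ∩ Ulla ∩ Arjun: 11:30-13:20, 17:20-18:00.
Hiro ∩ Ines ∩ Ulla ∩ Arjun ∩ Wei: 11:30-13:20, 17:20-17:45.
Hiro ∩ Ines ∩ Ulla ∩ Arjun ∩ Wei ∩ Viktor: 11:30-13:20, 17:20-17:45.
Hiro ∩ Ines ∩ Ulla ∩ Arjun ∩ Wei ∩ Viktor ∩ Freya: 11:35-13:20, 17:20-17:45.
The first common window of at least 90 minutes is 11:35-13:20, so the earliest start is 11:35.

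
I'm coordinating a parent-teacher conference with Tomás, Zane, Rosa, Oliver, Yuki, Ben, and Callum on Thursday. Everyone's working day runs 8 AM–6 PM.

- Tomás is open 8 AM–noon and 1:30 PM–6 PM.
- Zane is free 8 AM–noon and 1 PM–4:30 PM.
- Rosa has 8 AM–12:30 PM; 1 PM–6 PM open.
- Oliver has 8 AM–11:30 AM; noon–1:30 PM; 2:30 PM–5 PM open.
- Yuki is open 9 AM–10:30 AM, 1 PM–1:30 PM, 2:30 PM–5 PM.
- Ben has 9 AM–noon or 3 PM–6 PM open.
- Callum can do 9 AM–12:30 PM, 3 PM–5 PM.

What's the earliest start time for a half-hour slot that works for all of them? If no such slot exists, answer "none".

09:00

Tomás ∩ Zane: 08:00-12:00, 13:30-16:30.
Tomás ∩ Zane ∩ Rosa: 08:00-12:00, 13:30-16:30.
Tomás ∩ Zane ∩ Rosa ∩ Oliver: 08:00-11:30, 14:30-16:30.
Tomás ∩ Zane ∩ Rosa ∩ Oliver ∩ Yuki: 09:00-10:30, 14:30-16:30.
Tomás ∩ Zane ∩ Rosa ∩ Oliver ∩ Yuki ∩ Ben: 09:00-10:30, 15:00-16:30.
Tomás ∩ Zane ∩ Rosa ∩ Oliver ∩ Yuki ∩ Ben ∩ Callum: 09:00-10:30, 15:00-16:30.
The first common window of at least 30 minutes is 09:00-10:30, so the earliest start is 09:00.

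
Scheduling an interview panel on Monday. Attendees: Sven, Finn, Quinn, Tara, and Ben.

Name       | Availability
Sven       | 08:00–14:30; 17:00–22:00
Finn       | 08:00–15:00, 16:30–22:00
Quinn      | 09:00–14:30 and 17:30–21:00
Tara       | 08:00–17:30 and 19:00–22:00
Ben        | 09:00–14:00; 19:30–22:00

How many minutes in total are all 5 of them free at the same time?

390

Sven ∩ Finn: 08:00-14:30, 17:00-22:00.
Sven ∩ Finn ∩ Quinn: 09:00-14:30, 17:30-21:00.
Sven ∩ Finn ∩ Quinn ∩ Tara: 09:00-14:30, 19:00-21:00.
Sven ∩ Finn ∩ Quinn ∩ Tara ∩ Ben: 09:00-14:00, 19:30-21:00.
Those are the intersection windows.
Summing the common windows: 300 + 90 = 390 minutes.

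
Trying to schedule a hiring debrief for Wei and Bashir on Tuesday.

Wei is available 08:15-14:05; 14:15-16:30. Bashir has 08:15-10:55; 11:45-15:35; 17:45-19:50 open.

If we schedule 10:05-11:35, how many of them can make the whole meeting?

Wei can make the full 10:05-11:35 slot — that's 1.

1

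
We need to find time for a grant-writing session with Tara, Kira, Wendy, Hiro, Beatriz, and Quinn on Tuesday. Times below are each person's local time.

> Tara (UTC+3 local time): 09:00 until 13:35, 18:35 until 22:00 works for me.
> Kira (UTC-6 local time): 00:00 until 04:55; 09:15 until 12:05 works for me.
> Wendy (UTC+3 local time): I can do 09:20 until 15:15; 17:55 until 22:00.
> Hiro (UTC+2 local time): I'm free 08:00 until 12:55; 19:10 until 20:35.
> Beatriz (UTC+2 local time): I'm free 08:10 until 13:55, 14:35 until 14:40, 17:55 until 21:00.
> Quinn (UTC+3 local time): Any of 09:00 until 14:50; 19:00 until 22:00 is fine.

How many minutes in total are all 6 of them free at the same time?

310

Tara in UTC: 06:00-10:35, 15:35-19:00 (subtract 3h to convert from UTC+3).
Kira in UTC: 06:00-10:55, 15:15-18:05 (add 6h to convert from UTC-6).
Wendy in UTC: 06:20-12:15, 14:55-19:00 (subtract 3h to convert from UTC+3).
Hiro in UTC: 06:00-10:55, 17:10-18:35 (subtract 2h to convert from UTC+2).
Beatriz in UTC: 06:10-11:55, 12:35-12:40, 15:55-19:00 (subtract 2h to convert from UTC+2).
Quinn in UTC: 06:00-11:50, 16:00-19:00 (subtract 3h to convert from UTC+3).
Tara ∩ Kira: 06:00-10:35, 15:35-18:05.
Tara ∩ Kira ∩ Wendy: 06:20-10:35, 15:35-18:05.
Tara ∩ Kira ∩ Wendy ∩ Hiro: 06:20-10:35, 17:10-18:05.
Tara ∩ Kira ∩ Wendy ∩ Hiro ∩ Beatriz: 06:20-10:35, 17:10-18:05.
Tara ∩ Kira ∩ Wendy ∩ Hiro ∩ Beatriz ∩ Quinn: 06:20-10:35, 17:10-18:05.
Summing the common windows: 255 + 55 = 310 minutes.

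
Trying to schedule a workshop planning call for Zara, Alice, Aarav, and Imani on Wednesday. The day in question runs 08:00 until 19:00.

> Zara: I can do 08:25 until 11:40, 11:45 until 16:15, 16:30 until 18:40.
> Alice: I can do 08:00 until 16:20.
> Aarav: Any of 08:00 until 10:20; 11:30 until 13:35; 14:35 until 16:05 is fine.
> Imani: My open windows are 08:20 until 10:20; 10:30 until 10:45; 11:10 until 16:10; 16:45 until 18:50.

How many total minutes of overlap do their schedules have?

Zara ∩ Alice: 08:25-11:40, 11:45-16:15.
Zara ∩ Alice ∩ Aarav: 08:25-10:20, 11:30-11:40, 11:45-13:35, 14:35-16:05.
Zara ∩ Alice ∩ Aarav ∩ Imani: 08:25-10:20, 11:30-11:40, 11:45-13:35, 14:35-16:05.
Summing the common windows: 115 + 10 + 110 + 90 = 325 minutes.

325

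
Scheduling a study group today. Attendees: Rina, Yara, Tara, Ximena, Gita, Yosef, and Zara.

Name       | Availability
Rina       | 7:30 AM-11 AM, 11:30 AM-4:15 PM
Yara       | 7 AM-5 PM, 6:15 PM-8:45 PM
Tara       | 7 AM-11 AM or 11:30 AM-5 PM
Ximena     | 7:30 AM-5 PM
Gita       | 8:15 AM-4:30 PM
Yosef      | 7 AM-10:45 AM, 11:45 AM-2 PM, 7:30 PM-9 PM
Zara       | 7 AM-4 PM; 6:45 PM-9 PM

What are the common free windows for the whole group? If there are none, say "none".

08:15-10:45, 11:45-14:00

Rina ∩ Yara: 07:30-11:00, 11:30-16:15.
Rina ∩ Yara ∩ Tara: 07:30-11:00, 11:30-16:15.
Rina ∩ Yara ∩ Tara ∩ Ximena: 07:30-11:00, 11:30-16:15.
Rina ∩ Yara ∩ Tara ∩ Ximena ∩ Gita: 08:15-11:00, 11:30-16:15.
Rina ∩ Yara ∩ Tara ∩ Ximena ∩ Gita ∩ Yosef: 08:15-10:45, 11:45-14:00.
Rina ∩ Yara ∩ Tara ∩ Ximena ∩ Gita ∩ Yosef ∩ Zara: 08:15-10:45, 11:45-14:00.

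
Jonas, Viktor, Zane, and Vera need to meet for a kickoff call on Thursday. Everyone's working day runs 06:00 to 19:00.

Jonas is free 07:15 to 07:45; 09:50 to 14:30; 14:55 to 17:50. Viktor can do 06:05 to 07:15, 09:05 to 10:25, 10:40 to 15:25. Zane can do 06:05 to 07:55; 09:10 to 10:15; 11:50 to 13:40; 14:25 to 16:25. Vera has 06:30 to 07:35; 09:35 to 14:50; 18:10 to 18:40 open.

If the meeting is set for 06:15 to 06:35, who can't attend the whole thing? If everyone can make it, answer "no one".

Jonas, Vera

Jonas: not fully free for 06:15-06:35. Viktor: free for 06:15-06:35. Zane: free for 06:15-06:35. Vera: not fully free for 06:15-06:35.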